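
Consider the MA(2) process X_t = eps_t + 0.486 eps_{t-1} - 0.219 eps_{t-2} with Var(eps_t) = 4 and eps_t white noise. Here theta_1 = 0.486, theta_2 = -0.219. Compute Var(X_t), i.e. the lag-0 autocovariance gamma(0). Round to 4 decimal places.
\gamma(0) = 5.1366

For an MA(q) process X_t = eps_t + sum_i theta_i eps_{t-i} with
Var(eps_t) = sigma^2, the variance is
  gamma(0) = sigma^2 * (1 + sum_i theta_i^2).
  sum_i theta_i^2 = (0.486)^2 + (-0.219)^2 = 0.236196 + 0.047961 = 0.284157.
  gamma(0) = 4 * (1 + 0.284157) = 4 * 1.284157 = 5.136628, which rounds to 5.1366.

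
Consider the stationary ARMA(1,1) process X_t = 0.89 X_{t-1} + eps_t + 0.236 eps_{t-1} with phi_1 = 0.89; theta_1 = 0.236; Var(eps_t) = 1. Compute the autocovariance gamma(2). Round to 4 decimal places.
\gamma(2) = 5.8328

Multiply the model equation by X_{t-k} and take expectations. With theta_0 = psi_0 = 1 and psi_j the MA(infinity) weights, this gives
  gamma(k) - sum_i phi_i gamma(k-i) = c_k,
  c_k = sigma^2 * sum_{j=k..q} theta_j psi_{j-k}   (c_k = 0 for k > q),
using gamma(-m) = gamma(m).
psi-weights needed (psi_j = theta_j + sum_i phi_i psi_{j-i}):
  psi_1 = theta_1 + phi_1 = 0.236 + (0.89) = 1.126
Right-hand sides:
  c_0 = sigma^2 (1 + theta_1 psi_1) = 1 * (1 + (0.236)(1.126)) = 1 * 1.265736 = 1.265736
  c_1 = sigma^2 theta_1 = 1 * (0.236) = 0.236
  c_2 = 0
Equations for k = 0 and k = 1 (AR order 1):
  gamma(0) = phi_1 gamma(1) + c_0
  gamma(1) = phi_1 gamma(0) + c_1
Substituting the second into the first: gamma(0) (1 - phi_1^2) = c_0 + phi_1 c_1, so
  gamma(0) = (c_0 + phi_1 c_1) / (1 - phi_1^2) = (1.265736 + (0.89)(0.236)) / (1 - (0.89)^2) = 1.475776 / 0.2079 = 7.09849.
  gamma(1) = phi_1 gamma(0) + c_1 = (0.89)(7.09849) + (0.236) = 6.553656.
For k = 2 (> q): gamma(2) = phi_1 gamma(1) = (0.89)(6.553656) = 5.832754.
Therefore gamma(2) = 5.8328 (to 4 decimal places).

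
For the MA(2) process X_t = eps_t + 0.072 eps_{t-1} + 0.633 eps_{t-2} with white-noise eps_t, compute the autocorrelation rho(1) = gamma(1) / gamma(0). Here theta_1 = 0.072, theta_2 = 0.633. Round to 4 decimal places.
\rho(1) = 0.0836

For an MA(q) process with theta_0 = 1, the autocovariance is
  gamma(k) = sigma^2 * sum_{i=0..q-k} theta_i * theta_{i+k},
and rho(k) = gamma(k) / gamma(0). Sigma^2 cancels.
  numerator   = (1)*(0.072) + (0.072)*(0.633) = 0.117576.
  denominator = (1)^2 + (0.072)^2 + (0.633)^2 = 1.405873.
  rho(1) = 0.117576 / 1.405873 = 0.0836.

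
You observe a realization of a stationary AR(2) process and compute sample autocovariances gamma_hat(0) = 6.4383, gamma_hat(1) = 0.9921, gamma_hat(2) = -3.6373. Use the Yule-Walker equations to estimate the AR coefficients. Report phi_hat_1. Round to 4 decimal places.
\hat\phi_{1} = 0.2470

The Yule-Walker equations for an AR(p) process read, in matrix form,
  Gamma_p phi = r_p,   with   (Gamma_p)_{ij} = gamma(|i - j|),
                       (r_p)_i = gamma(i),   i,j = 1..p.
Substitute the sample gammas (Toeplitz matrix and right-hand side of size 2):
  Gamma_p = [[6.4383, 0.9921], [0.9921, 6.4383]]
  r_p     = [0.9921, -3.6373]
Written out:
  6.4383 phi_1 + 0.9921 phi_2 = 0.9921
  0.9921 phi_1 + 6.4383 phi_2 = -3.6373
Solve by Cramer's rule:
  det = gamma(0)^2 - gamma(1)^2 = (6.4383)^2 - (0.9921)^2 = 41.45170689 - 0.98426241 = 40.46744448
  phi_hat_1 = [gamma(1) gamma(0) - gamma(1) gamma(2)] / det = [(0.9921)(6.4383) - (0.9921)(-3.6373)] / 40.46744448 = 9.99600276 / 40.46744448 = 0.247
  phi_hat_2 = [gamma(0) gamma(2) - gamma(1)^2] / det = [(6.4383)(-3.6373) - (0.9921)^2] / 40.46744448 = -24.402291 / 40.46744448 = -0.603
So phi_hat = [0.2470, -0.6030].
Therefore phi_hat_1 = 0.2470.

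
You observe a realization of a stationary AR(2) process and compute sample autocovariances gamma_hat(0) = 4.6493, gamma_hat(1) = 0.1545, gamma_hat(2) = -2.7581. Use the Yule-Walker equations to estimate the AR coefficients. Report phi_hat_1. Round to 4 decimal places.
\hat\phi_{1} = 0.0530

The Yule-Walker equations for an AR(p) process read, in matrix form,
  Gamma_p phi = r_p,   with   (Gamma_p)_{ij} = gamma(|i - j|),
                       (r_p)_i = gamma(i),   i,j = 1..p.
Substitute the sample gammas (Toeplitz matrix and right-hand side of size 2):
  Gamma_p = [[4.6493, 0.1545], [0.1545, 4.6493]]
  r_p     = [0.1545, -2.7581]
Written out:
  4.6493 phi_1 + 0.1545 phi_2 = 0.1545
  0.1545 phi_1 + 4.6493 phi_2 = -2.7581
Solve by Cramer's rule:
  det = gamma(0)^2 - gamma(1)^2 = (4.6493)^2 - (0.1545)^2 = 21.61599049 - 0.02387025 = 21.59212024
  phi_hat_1 = [gamma(1) gamma(0) - gamma(1) gamma(2)] / det = [(0.1545)(4.6493) - (0.1545)(-2.7581)] / 21.59212024 = 1.1444433 / 21.59212024 = 0.053
  phi_hat_2 = [gamma(0) gamma(2) - gamma(1)^2] / det = [(4.6493)(-2.7581) - (0.1545)^2] / 21.59212024 = -12.84710458 / 21.59212024 = -0.595
So phi_hat = [0.0530, -0.5950].
Therefore phi_hat_1 = 0.0530.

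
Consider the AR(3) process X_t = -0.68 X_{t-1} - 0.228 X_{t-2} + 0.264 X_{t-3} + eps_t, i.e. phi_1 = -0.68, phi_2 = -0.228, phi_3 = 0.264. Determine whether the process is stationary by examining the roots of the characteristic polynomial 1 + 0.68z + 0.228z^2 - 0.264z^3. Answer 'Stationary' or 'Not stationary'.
\text{Stationary}

The AR(p) characteristic polynomial is P(z) = 1 + 0.68z + 0.228z^2 - 0.264z^3.
Stationarity requires all roots to lie outside the unit circle, i.e. |z| > 1 for every root.
Degree 3: look for a simple real root z0 first, then factor out (1 - z/z0) and solve the remaining quadratic.
Testing z0 = 2.5: P(2.5) = 1 + (0.68)(2.5) + (0.228)(2.5)^2 + (-0.264)(2.5)^3
  = 1 + (1.7) + (1.425) + (-4.125) = 0.  So z_0 = 2.5 is a root, |z_0| = 2.5.
Divide out the factor (1 - 0.4 z) = (1 - z/z0) (since 1/z0 = 0.4):
  P(z) = (1 - 0.4 z)(1 + (1.08) z + (0.66) z^2)
  [check: z-coef 1.08 - (0.4) = 0.68; z^2-coef 0.66 - (0.4)(1.08) = 0.228; z^3-coef -(0.4)(0.66) = -0.264.]
Remaining roots from the quadratic factor 1 + (1.08) z + (0.66) z^2:
  Set 1 + (1.08) z + (0.66) z^2 = 0, i.e. a z^2 + b z + c = 0 with a = 0.66, b = 1.08, c = 1.
  Discriminant D = b^2 - 4ac = (1.08)^2 - 4*(0.66)*1 = 1.1664 - (2.64) = -1.4736.
  D < 0, so the roots are the complex-conjugate pair z = (-b +/- i sqrt(-D)) / (2a) = -0.8182 +/- 0.9196i.
  For a conjugate pair |z|^2 = z * conj(z) = (product of roots) = c/a = 1/(0.66) = 1.515152, so |z| = sqrt(1.515152) = 1.2309 for both roots.
Moduli of all roots: 2.5000, 1.2309, 1.2309.
All moduli strictly greater than 1? Yes.
Verdict: Stationary.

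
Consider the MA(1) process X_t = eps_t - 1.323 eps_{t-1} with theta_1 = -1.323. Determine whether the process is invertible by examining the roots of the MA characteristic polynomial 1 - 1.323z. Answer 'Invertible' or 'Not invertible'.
\text{Not invertible}

The MA(q) characteristic polynomial is P(z) = 1 - 1.323z.
Invertibility requires all roots to lie outside the unit circle, i.e. |z| > 1 for every root.
This is linear in z: 1 + (-1.323) z = 0  =>  z = -1/(-1.323) = 0.755858,  |z| = 0.755858.
Moduli of all roots: 0.7559.
All moduli strictly greater than 1? No.
Verdict: Not invertible.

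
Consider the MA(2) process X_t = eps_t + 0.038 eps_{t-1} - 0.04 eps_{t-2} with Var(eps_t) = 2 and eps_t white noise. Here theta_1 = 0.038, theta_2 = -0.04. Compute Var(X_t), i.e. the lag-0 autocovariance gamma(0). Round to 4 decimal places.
\gamma(0) = 2.0061

For an MA(q) process X_t = eps_t + sum_i theta_i eps_{t-i} with
Var(eps_t) = sigma^2, the variance is
  gamma(0) = sigma^2 * (1 + sum_i theta_i^2).
  sum_i theta_i^2 = (0.038)^2 + (-0.04)^2 = 0.001444 + 0.0016 = 0.003044.
  gamma(0) = 2 * (1 + 0.003044) = 2 * 1.003044 = 2.006088, which rounds to 2.0061.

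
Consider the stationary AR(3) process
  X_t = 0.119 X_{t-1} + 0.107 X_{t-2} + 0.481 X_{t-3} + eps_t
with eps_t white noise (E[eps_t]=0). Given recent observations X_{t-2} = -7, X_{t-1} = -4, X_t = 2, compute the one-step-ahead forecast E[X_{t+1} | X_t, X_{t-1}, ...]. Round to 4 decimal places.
E[X_{t+1} \mid \mathcal F_t] = -3.5570

For an AR(p) model X_t = c + sum_i phi_i X_{t-i} + eps_t, the
one-step-ahead conditional mean is
  E[X_{t+1} | X_t, ...] = c + sum_i phi_i X_{t+1-i}.
Substitute known values:
  E[X_{t+1} | ...] = (0.119) * (2) + (0.107) * (-4) + (0.481) * (-7)
                   = -3.5570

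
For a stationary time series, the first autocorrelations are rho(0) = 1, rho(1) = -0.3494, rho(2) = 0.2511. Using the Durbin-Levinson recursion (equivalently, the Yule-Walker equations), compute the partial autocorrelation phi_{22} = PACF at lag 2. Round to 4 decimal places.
\phi_{22} = 0.1470

The PACF at lag k is phi_{kk}, the last component of the solution
to the Yule-Walker system G_k phi = r_k where
  (G_k)_{ij} = rho(|i - j|), (r_k)_i = rho(i), i,j = 1..k.
Equivalently, Durbin-Levinson gives phi_{kk} iteratively:
  phi_{11} = rho(1)
  phi_{kk} = [rho(k) - sum_{j=1..k-1} phi_{k-1,j} rho(k-j)]
            / [1 - sum_{j=1..k-1} phi_{k-1,j} rho(j)],
  phi_{k,j} = phi_{k-1,j} - phi_{kk} phi_{k-1,k-j},  j = 1..k-1.
Step k = 1:
  phi_11 = rho(1) = -0.3494.
Step k = 2:
  phi_22 = [rho(2) - phi_11 rho(1)] / [1 - phi_11 rho(1)] = [0.2511 - (-0.3494)(-0.3494)] / [1 - (-0.3494)(-0.3494)]
         = 0.12901964 / 0.87791964 = 0.147.
Therefore phi_{22} = 0.1470.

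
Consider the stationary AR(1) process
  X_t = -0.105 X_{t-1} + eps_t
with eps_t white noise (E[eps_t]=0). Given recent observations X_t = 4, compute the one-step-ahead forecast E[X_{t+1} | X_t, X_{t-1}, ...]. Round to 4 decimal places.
E[X_{t+1} \mid \mathcal F_t] = -0.4200

For an AR(p) model X_t = c + sum_i phi_i X_{t-i} + eps_t, the
one-step-ahead conditional mean is
  E[X_{t+1} | X_t, ...] = c + sum_i phi_i X_{t+1-i}.
Substitute known values:
  E[X_{t+1} | ...] = (-0.105) * (4)
                   = -0.4200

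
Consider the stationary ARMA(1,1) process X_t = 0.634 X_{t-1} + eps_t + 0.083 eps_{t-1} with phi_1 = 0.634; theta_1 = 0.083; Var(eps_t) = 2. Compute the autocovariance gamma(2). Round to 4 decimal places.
\gamma(2) = 1.6002

Multiply the model equation by X_{t-k} and take expectations. With theta_0 = psi_0 = 1 and psi_j the MA(infinity) weights, this gives
  gamma(k) - sum_i phi_i gamma(k-i) = c_k,
  c_k = sigma^2 * sum_{j=k..q} theta_j psi_{j-k}   (c_k = 0 for k > q),
using gamma(-m) = gamma(m).
psi-weights needed (psi_j = theta_j + sum_i phi_i psi_{j-i}):
  psi_1 = theta_1 + phi_1 = 0.083 + (0.634) = 0.717
Right-hand sides:
  c_0 = sigma^2 (1 + theta_1 psi_1) = 2 * (1 + (0.083)(0.717)) = 2 * 1.059511 = 2.119022
  c_1 = sigma^2 theta_1 = 2 * (0.083) = 0.166
  c_2 = 0
Equations for k = 0 and k = 1 (AR order 1):
  gamma(0) = phi_1 gamma(1) + c_0
  gamma(1) = phi_1 gamma(0) + c_1
Substituting the second into the first: gamma(0) (1 - phi_1^2) = c_0 + phi_1 c_1, so
  gamma(0) = (c_0 + phi_1 c_1) / (1 - phi_1^2) = (2.119022 + (0.634)(0.166)) / (1 - (0.634)^2) = 2.224266 / 0.598044 = 3.719235.
  gamma(1) = phi_1 gamma(0) + c_1 = (0.634)(3.719235) + (0.166) = 2.523995.
For k = 2 (> q): gamma(2) = phi_1 gamma(1) = (0.634)(2.523995) = 1.600213.
Therefore gamma(2) = 1.6002 (to 4 decimal places).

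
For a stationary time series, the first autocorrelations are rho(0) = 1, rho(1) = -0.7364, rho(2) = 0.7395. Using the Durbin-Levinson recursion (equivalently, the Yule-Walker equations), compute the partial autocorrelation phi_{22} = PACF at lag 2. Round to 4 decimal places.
\phi_{22} = 0.4309

The PACF at lag k is phi_{kk}, the last component of the solution
to the Yule-Walker system G_k phi = r_k where
  (G_k)_{ij} = rho(|i - j|), (r_k)_i = rho(i), i,j = 1..k.
Equivalently, Durbin-Levinson gives phi_{kk} iteratively:
  phi_{11} = rho(1)
  phi_{kk} = [rho(k) - sum_{j=1..k-1} phi_{k-1,j} rho(k-j)]
            / [1 - sum_{j=1..k-1} phi_{k-1,j} rho(j)],
  phi_{k,j} = phi_{k-1,j} - phi_{kk} phi_{k-1,k-j},  j = 1..k-1.
Step k = 1:
  phi_11 = rho(1) = -0.7364.
Step k = 2:
  phi_22 = [rho(2) - phi_11 rho(1)] / [1 - phi_11 rho(1)] = [0.7395 - (-0.7364)(-0.7364)] / [1 - (-0.7364)(-0.7364)]
         = 0.19721504 / 0.45771504 = 0.4309.
Therefore phi_{22} = 0.4309.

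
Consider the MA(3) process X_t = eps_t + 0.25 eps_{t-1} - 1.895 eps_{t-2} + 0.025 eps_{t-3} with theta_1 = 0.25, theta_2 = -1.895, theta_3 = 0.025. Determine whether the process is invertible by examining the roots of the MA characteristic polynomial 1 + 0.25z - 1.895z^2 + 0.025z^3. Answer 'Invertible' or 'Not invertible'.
\text{Not invertible}

The MA(q) characteristic polynomial is P(z) = 1 + 0.25z - 1.895z^2 + 0.025z^3.
Invertibility requires all roots to lie outside the unit circle, i.e. |z| > 1 for every root.
Degree 3: look for a simple real root z0 first, then factor out (1 - z/z0) and solve the remaining quadratic.
Testing z0 = 0.8: P(0.8) = 1 + (0.25)(0.8) + (-1.895)(0.8)^2 + (0.025)(0.8)^3
  = 1 + (0.2) + (-1.2128) + (0.0128) = 0.  So z_0 = 0.8 is a root, |z_0| = 0.8.
Divide out the factor (1 - 1.25 z) = (1 - z/z0) (since 1/z0 = 1.25):
  P(z) = (1 - 1.25 z)(1 + (1.5) z + (-0.02) z^2)
  [check: z-coef 1.5 - (1.25) = 0.25; z^2-coef -0.02 - (1.25)(1.5) = -1.895; z^3-coef -(1.25)(-0.02) = 0.025.]
Remaining roots from the quadratic factor 1 + (1.5) z + (-0.02) z^2:
  Set 1 + (1.5) z + (-0.02) z^2 = 0, i.e. a z^2 + b z + c = 0 with a = -0.02, b = 1.5, c = 1.
  Discriminant D = b^2 - 4ac = (1.5)^2 - 4*(-0.02)*1 = 2.25 - (-0.08) = 2.33.
  D >= 0, so the roots are real: z = (-b +/- sqrt(D)) / (2a) = (-1.5 +/- 1.526434) / (-0.04).
    z_1 = (-1.5 + 1.526434) / (-0.04) = -0.6608,   |z_1| = 0.6608.
    z_2 = (-1.5 - 1.526434) / (-0.04) = 75.6608,   |z_2| = 75.6608.
Moduli of all roots: 0.8000, 0.6608, 75.6608.
All moduli strictly greater than 1? No.
Verdict: Not invertible.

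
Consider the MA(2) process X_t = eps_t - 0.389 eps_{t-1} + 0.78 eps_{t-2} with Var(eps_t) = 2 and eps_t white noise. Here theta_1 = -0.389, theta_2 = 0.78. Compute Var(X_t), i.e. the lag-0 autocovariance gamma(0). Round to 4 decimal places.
\gamma(0) = 3.5194

For an MA(q) process X_t = eps_t + sum_i theta_i eps_{t-i} with
Var(eps_t) = sigma^2, the variance is
  gamma(0) = sigma^2 * (1 + sum_i theta_i^2).
  sum_i theta_i^2 = (-0.389)^2 + (0.78)^2 = 0.151321 + 0.6084 = 0.759721.
  gamma(0) = 2 * (1 + 0.759721) = 2 * 1.759721 = 3.519442, which rounds to 3.5194.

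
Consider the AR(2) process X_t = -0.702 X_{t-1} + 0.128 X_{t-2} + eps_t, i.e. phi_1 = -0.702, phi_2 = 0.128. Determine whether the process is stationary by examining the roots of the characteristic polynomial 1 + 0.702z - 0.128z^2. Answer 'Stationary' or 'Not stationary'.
\text{Stationary}

The AR(p) characteristic polynomial is P(z) = 1 + 0.702z - 0.128z^2.
Stationarity requires all roots to lie outside the unit circle, i.e. |z| > 1 for every root.
Set 1 + (0.702) z + (-0.128) z^2 = 0, i.e. a z^2 + b z + c = 0 with a = -0.128, b = 0.702, c = 1.
Discriminant D = b^2 - 4ac = (0.702)^2 - 4*(-0.128)*1 = 0.492804 - (-0.512) = 1.004804.
D >= 0, so the roots are real: z = (-b +/- sqrt(D)) / (2a) = (-0.702 +/- 1.002399) / (-0.256).
  z_1 = (-0.702 + 1.002399) / (-0.256) = -1.1734,   |z_1| = 1.1734.
  z_2 = (-0.702 - 1.002399) / (-0.256) = 6.6578,   |z_2| = 6.6578.
Moduli of all roots: 1.1734, 6.6578.
All moduli strictly greater than 1? Yes.
Verdict: Stationary.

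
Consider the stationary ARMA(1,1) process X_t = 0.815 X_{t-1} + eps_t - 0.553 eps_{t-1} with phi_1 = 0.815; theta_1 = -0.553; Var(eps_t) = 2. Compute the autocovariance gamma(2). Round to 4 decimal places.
\gamma(2) = 0.6986

Multiply the model equation by X_{t-k} and take expectations. With theta_0 = psi_0 = 1 and psi_j the MA(infinity) weights, this gives
  gamma(k) - sum_i phi_i gamma(k-i) = c_k,
  c_k = sigma^2 * sum_{j=k..q} theta_j psi_{j-k}   (c_k = 0 for k > q),
using gamma(-m) = gamma(m).
psi-weights needed (psi_j = theta_j + sum_i phi_i psi_{j-i}):
  psi_1 = theta_1 + phi_1 = -0.553 + (0.815) = 0.262
Right-hand sides:
  c_0 = sigma^2 (1 + theta_1 psi_1) = 2 * (1 + (-0.553)(0.262)) = 2 * 0.855114 = 1.710228
  c_1 = sigma^2 theta_1 = 2 * (-0.553) = -1.106
  c_2 = 0
Equations for k = 0 and k = 1 (AR order 1):
  gamma(0) = phi_1 gamma(1) + c_0
  gamma(1) = phi_1 gamma(0) + c_1
Substituting the second into the first: gamma(0) (1 - phi_1^2) = c_0 + phi_1 c_1, so
  gamma(0) = (c_0 + phi_1 c_1) / (1 - phi_1^2) = (1.710228 + (0.815)(-1.106)) / (1 - (0.815)^2) = 0.808838 / 0.335775 = 2.408869.
  gamma(1) = phi_1 gamma(0) + c_1 = (0.815)(2.408869) + (-1.106) = 0.857228.
For k = 2 (> q): gamma(2) = phi_1 gamma(1) = (0.815)(0.857228) = 0.698641.
Therefore gamma(2) = 0.6986 (to 4 decimal places).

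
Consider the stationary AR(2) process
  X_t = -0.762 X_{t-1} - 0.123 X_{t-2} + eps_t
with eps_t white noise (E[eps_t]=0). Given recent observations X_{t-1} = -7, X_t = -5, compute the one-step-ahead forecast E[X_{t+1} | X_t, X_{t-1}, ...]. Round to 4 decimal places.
E[X_{t+1} \mid \mathcal F_t] = 4.6710

For an AR(p) model X_t = c + sum_i phi_i X_{t-i} + eps_t, the
one-step-ahead conditional mean is
  E[X_{t+1} | X_t, ...] = c + sum_i phi_i X_{t+1-i}.
Substitute known values:
  E[X_{t+1} | ...] = (-0.762) * (-5) + (-0.123) * (-7)
                   = 4.6710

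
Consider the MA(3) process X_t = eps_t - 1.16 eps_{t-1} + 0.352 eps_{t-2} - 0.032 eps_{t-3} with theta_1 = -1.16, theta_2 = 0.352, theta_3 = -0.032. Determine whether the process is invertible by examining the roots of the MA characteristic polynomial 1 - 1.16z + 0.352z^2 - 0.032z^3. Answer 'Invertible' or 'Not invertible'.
\text{Invertible}

The MA(q) characteristic polynomial is P(z) = 1 - 1.16z + 0.352z^2 - 0.032z^3.
Invertibility requires all roots to lie outside the unit circle, i.e. |z| > 1 for every root.
Degree 3: look for a simple real root z0 first, then factor out (1 - z/z0) and solve the remaining quadratic.
Testing z0 = 5: P(5) = 1 + (-1.16)(5) + (0.352)(5)^2 + (-0.032)(5)^3
  = 1 + (-5.8) + (8.8) + (-4) = 0.  So z_0 = 5 is a root, |z_0| = 5.
Divide out the factor (1 - 0.2 z) = (1 - z/z0) (since 1/z0 = 0.2):
  P(z) = (1 - 0.2 z)(1 + (-0.96) z + (0.16) z^2)
  [check: z-coef -0.96 - (0.2) = -1.16; z^2-coef 0.16 - (0.2)(-0.96) = 0.352; z^3-coef -(0.2)(0.16) = -0.032.]
Remaining roots from the quadratic factor 1 + (-0.96) z + (0.16) z^2:
  Set 1 + (-0.96) z + (0.16) z^2 = 0, i.e. a z^2 + b z + c = 0 with a = 0.16, b = -0.96, c = 1.
  Discriminant D = b^2 - 4ac = (-0.96)^2 - 4*(0.16)*1 = 0.9216 - (0.64) = 0.2816.
  D >= 0, so the roots are real: z = (-b +/- sqrt(D)) / (2a) = (0.96 +/- 0.53066) / (0.32).
    z_1 = (0.96 + 0.53066) / (0.32) = 4.6583,   |z_1| = 4.6583.
    z_2 = (0.96 - 0.53066) / (0.32) = 1.3417,   |z_2| = 1.3417.
Moduli of all roots: 5.0000, 4.6583, 1.3417.
All moduli strictly greater than 1? Yes.
Verdict: Invertible.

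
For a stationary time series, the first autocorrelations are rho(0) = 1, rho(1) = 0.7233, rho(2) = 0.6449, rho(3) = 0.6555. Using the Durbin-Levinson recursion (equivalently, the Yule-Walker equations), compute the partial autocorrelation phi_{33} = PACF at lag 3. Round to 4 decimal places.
\phi_{33} = 0.2770

The PACF at lag k is phi_{kk}, the last component of the solution
to the Yule-Walker system G_k phi = r_k where
  (G_k)_{ij} = rho(|i - j|), (r_k)_i = rho(i), i,j = 1..k.
Equivalently, Durbin-Levinson gives phi_{kk} iteratively:
  phi_{11} = rho(1)
  phi_{kk} = [rho(k) - sum_{j=1..k-1} phi_{k-1,j} rho(k-j)]
            / [1 - sum_{j=1..k-1} phi_{k-1,j} rho(j)],
  phi_{k,j} = phi_{k-1,j} - phi_{kk} phi_{k-1,k-j},  j = 1..k-1.
Step k = 1:
  phi_11 = rho(1) = 0.7233.
Step k = 2:
  phi_22 = [rho(2) - phi_11 rho(1)] / [1 - phi_11 rho(1)] = [0.6449 - (0.7233)(0.7233)] / [1 - (0.7233)(0.7233)]
         = 0.12173711 / 0.47683711 = 0.255301.
  Update: phi_21 = phi_11 - phi_22 phi_11 = 0.7233 - (0.255301)(0.7233) = 0.538641.
Step k = 3:
  phi_33 = [rho(3) - phi_21 rho(2) - phi_22 rho(1)] / [1 - phi_21 rho(1) - phi_22 rho(2)]
    numerator   = 0.6555 - (0.538641)(0.6449) - (0.255301)(0.7233) = 0.12347128
    denominator = 1 - (0.538641)(0.7233) - (0.255301)(0.6449) = 0.44575747
  phi_33 = 0.12347128 / 0.44575747 = 0.277.
Therefore phi_{33} = 0.2770.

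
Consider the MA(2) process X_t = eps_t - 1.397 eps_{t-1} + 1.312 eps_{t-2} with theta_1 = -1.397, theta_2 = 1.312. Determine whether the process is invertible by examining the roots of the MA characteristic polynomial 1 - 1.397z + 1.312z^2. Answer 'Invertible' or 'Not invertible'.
\text{Not invertible}

The MA(q) characteristic polynomial is P(z) = 1 - 1.397z + 1.312z^2.
Invertibility requires all roots to lie outside the unit circle, i.e. |z| > 1 for every root.
Set 1 + (-1.397) z + (1.312) z^2 = 0, i.e. a z^2 + b z + c = 0 with a = 1.312, b = -1.397, c = 1.
Discriminant D = b^2 - 4ac = (-1.397)^2 - 4*(1.312)*1 = 1.951609 - (5.248) = -3.296391.
D < 0, so the roots are the complex-conjugate pair z = (-b +/- i sqrt(-D)) / (2a) = 0.5324 +/- 0.6919i.
For a conjugate pair |z|^2 = z * conj(z) = (product of roots) = c/a = 1/(1.312) = 0.762195, so |z| = sqrt(0.762195) = 0.873 for both roots.
Moduli of all roots: 0.8730, 0.8730.
All moduli strictly greater than 1? No.
Verdict: Not invertible.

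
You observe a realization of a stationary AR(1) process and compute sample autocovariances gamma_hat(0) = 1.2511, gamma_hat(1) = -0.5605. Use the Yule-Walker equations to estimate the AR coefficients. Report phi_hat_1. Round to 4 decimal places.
\hat\phi_{1} = -0.4480

The Yule-Walker equations for an AR(p) process read, in matrix form,
  Gamma_p phi = r_p,   with   (Gamma_p)_{ij} = gamma(|i - j|),
                       (r_p)_i = gamma(i),   i,j = 1..p.
Substitute the sample gammas (Toeplitz matrix and right-hand side of size 1):
  Gamma_p = [[1.2511]]
  r_p     = [-0.5605]
With p = 1 this is the single equation gamma(0) phi_1 = gamma(1):
  phi_hat_1 = gamma(1) / gamma(0) = -0.5605 / 1.2511 = -0.4480.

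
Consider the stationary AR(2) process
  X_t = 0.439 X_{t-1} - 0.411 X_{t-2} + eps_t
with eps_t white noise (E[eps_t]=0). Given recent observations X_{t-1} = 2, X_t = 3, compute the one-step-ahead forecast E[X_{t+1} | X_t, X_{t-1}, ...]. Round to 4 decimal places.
E[X_{t+1} \mid \mathcal F_t] = 0.4950

For an AR(p) model X_t = c + sum_i phi_i X_{t-i} + eps_t, the
one-step-ahead conditional mean is
  E[X_{t+1} | X_t, ...] = c + sum_i phi_i X_{t+1-i}.
Substitute known values:
  E[X_{t+1} | ...] = (0.439) * (3) + (-0.411) * (2)
                   = 0.4950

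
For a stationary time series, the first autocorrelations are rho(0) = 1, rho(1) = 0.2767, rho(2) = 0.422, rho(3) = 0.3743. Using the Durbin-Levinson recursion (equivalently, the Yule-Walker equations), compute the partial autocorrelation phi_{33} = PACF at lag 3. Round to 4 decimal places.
\phi_{33} = 0.2489

The PACF at lag k is phi_{kk}, the last component of the solution
to the Yule-Walker system G_k phi = r_k where
  (G_k)_{ij} = rho(|i - j|), (r_k)_i = rho(i), i,j = 1..k.
Equivalently, Durbin-Levinson gives phi_{kk} iteratively:
  phi_{11} = rho(1)
  phi_{kk} = [rho(k) - sum_{j=1..k-1} phi_{k-1,j} rho(k-j)]
            / [1 - sum_{j=1..k-1} phi_{k-1,j} rho(j)],
  phi_{k,j} = phi_{k-1,j} - phi_{kk} phi_{k-1,k-j},  j = 1..k-1.
Step k = 1:
  phi_11 = rho(1) = 0.2767.
Step k = 2:
  phi_22 = [rho(2) - phi_11 rho(1)] / [1 - phi_11 rho(1)] = [0.422 - (0.2767)(0.2767)] / [1 - (0.2767)(0.2767)]
         = 0.34543711 / 0.92343711 = 0.374078.
  Update: phi_21 = phi_11 - phi_22 phi_11 = 0.2767 - (0.374078)(0.2767) = 0.173193.
Step k = 3:
  phi_33 = [rho(3) - phi_21 rho(2) - phi_22 rho(1)] / [1 - phi_21 rho(1) - phi_22 rho(2)]
    numerator   = 0.3743 - (0.173193)(0.422) - (0.374078)(0.2767) = 0.1977054
    denominator = 1 - (0.173193)(0.2767) - (0.374078)(0.422) = 0.79421684
  phi_33 = 0.1977054 / 0.79421684 = 0.2489.
Therefore phi_{33} = 0.2489.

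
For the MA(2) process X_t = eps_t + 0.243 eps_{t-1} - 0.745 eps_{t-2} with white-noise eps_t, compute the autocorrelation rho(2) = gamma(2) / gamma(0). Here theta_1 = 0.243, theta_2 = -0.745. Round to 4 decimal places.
\rho(2) = -0.4616

For an MA(q) process with theta_0 = 1, the autocovariance is
  gamma(k) = sigma^2 * sum_{i=0..q-k} theta_i * theta_{i+k},
and rho(k) = gamma(k) / gamma(0). Sigma^2 cancels.
  numerator   = (1)*(-0.745) = -0.745.
  denominator = (1)^2 + (0.243)^2 + (-0.745)^2 = 1.614074.
  rho(2) = -0.745 / 1.614074 = -0.4616.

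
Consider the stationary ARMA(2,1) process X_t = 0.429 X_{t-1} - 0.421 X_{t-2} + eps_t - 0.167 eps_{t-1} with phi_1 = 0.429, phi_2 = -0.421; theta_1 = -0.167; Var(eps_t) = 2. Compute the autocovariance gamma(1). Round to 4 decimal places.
\gamma(1) = 0.5135

Multiply the model equation by X_{t-k} and take expectations. With theta_0 = psi_0 = 1 and psi_j the MA(infinity) weights, this gives
  gamma(k) - sum_i phi_i gamma(k-i) = c_k,
  c_k = sigma^2 * sum_{j=k..q} theta_j psi_{j-k}   (c_k = 0 for k > q),
using gamma(-m) = gamma(m).
psi-weights needed (psi_j = theta_j + sum_i phi_i psi_{j-i}):
  psi_1 = theta_1 + phi_1 = -0.167 + (0.429) = 0.262
Right-hand sides:
  c_0 = sigma^2 (1 + theta_1 psi_1) = 2 * (1 + (-0.167)(0.262)) = 2 * 0.956246 = 1.912492
  c_1 = sigma^2 theta_1 = 2 * (-0.167) = -0.334
  c_2 = 0
Equations for k = 0, 1, 2 (AR order 2, c_2 = 0):
  (E0) gamma(0) = phi_1 gamma(1) + phi_2 gamma(2) + c_0
  (E1) gamma(1) = phi_1 gamma(0) + phi_2 gamma(1) + c_1
  (E2) gamma(2) = phi_1 gamma(1) + phi_2 gamma(0)
From (E1): gamma(1) = A gamma(0) + B with
  A = phi_1 / (1 - phi_2) = 0.429 / 1.421 = 0.3019,   B = c_1 / (1 - phi_2) = -0.334 / 1.421 = -0.235046.
Insert (E2) into (E0): gamma(0) (1 - phi_2^2) = phi_1 (1 + phi_2) gamma(1) + c_0.
  phi_1 (1 + phi_2) = (0.429)(0.579) = 0.248391,   1 - phi_2^2 = 0.822759.
Replace gamma(1) by A gamma(0) + B and collect gamma(0):
  gamma(0) [0.822759 - (0.248391)(0.3019)] = (0.248391)(-0.235046) + 1.912492
  gamma(0) * 0.74777 = 1.854109
  gamma(0) = 1.854109 / 0.74777 = 2.479518.
  gamma(1) = A gamma(0) + B = (0.3019)(2.479518) + (-0.235046) = 0.513521.
Therefore gamma(1) = 0.5135 (to 4 decimal places).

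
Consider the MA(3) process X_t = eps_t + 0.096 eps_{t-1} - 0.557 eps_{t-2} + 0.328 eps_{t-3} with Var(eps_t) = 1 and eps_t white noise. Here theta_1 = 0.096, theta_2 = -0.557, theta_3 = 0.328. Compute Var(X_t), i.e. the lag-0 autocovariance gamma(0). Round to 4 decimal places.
\gamma(0) = 1.4270

For an MA(q) process X_t = eps_t + sum_i theta_i eps_{t-i} with
Var(eps_t) = sigma^2, the variance is
  gamma(0) = sigma^2 * (1 + sum_i theta_i^2).
  sum_i theta_i^2 = (0.096)^2 + (-0.557)^2 + (0.328)^2 = 0.009216 + 0.310249 + 0.107584 = 0.427049.
  gamma(0) = 1 * (1 + 0.427049) = 1 * 1.427049 = 1.427049, which rounds to 1.4270.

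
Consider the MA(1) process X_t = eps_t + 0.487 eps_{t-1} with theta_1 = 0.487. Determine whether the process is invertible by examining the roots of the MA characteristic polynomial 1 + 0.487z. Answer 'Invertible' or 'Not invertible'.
\text{Invertible}

The MA(q) characteristic polynomial is P(z) = 1 + 0.487z.
Invertibility requires all roots to lie outside the unit circle, i.e. |z| > 1 for every root.
This is linear in z: 1 + (0.487) z = 0  =>  z = -1/(0.487) = -2.053388,  |z| = 2.053388.
Moduli of all roots: 2.0534.
All moduli strictly greater than 1? Yes.
Verdict: Invertible.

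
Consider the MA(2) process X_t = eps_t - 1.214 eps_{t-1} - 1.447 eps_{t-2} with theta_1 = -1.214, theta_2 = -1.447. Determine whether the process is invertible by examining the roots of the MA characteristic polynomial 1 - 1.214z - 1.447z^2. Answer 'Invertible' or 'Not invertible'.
\text{Not invertible}

The MA(q) characteristic polynomial is P(z) = 1 - 1.214z - 1.447z^2.
Invertibility requires all roots to lie outside the unit circle, i.e. |z| > 1 for every root.
Set 1 + (-1.214) z + (-1.447) z^2 = 0, i.e. a z^2 + b z + c = 0 with a = -1.447, b = -1.214, c = 1.
Discriminant D = b^2 - 4ac = (-1.214)^2 - 4*(-1.447)*1 = 1.473796 - (-5.788) = 7.261796.
D >= 0, so the roots are real: z = (-b +/- sqrt(D)) / (2a) = (1.214 +/- 2.694772) / (-2.894).
  z_1 = (1.214 + 2.694772) / (-2.894) = -1.3506,   |z_1| = 1.3506.
  z_2 = (1.214 - 2.694772) / (-2.894) = 0.5117,   |z_2| = 0.5117.
Moduli of all roots: 1.3506, 0.5117.
All moduli strictly greater than 1? No.
Verdict: Not invertible.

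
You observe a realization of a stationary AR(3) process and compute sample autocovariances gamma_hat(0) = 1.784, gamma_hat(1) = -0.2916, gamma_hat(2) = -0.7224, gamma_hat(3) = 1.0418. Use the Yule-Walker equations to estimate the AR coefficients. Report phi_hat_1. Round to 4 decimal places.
\hat\phi_{1} = 0.0000

The Yule-Walker equations for an AR(p) process read, in matrix form,
  Gamma_p phi = r_p,   with   (Gamma_p)_{ij} = gamma(|i - j|),
                       (r_p)_i = gamma(i),   i,j = 1..p.
Substitute the sample gammas (Toeplitz matrix and right-hand side of size 3):
  Gamma_p = [[1.784, -0.2916, -0.7224], [-0.2916, 1.784, -0.2916], [-0.7224, -0.2916, 1.784]]
  r_p     = [-0.2916, -0.7224, 1.0418]
Written out (R1..R3):
  (R1) 1.784 phi_1 - 0.2916 phi_2 - 0.7224 phi_3 = -0.2916
  (R2) -0.2916 phi_1 + 1.784 phi_2 - 0.2916 phi_3 = -0.7224
  (R3) -0.7224 phi_1 - 0.2916 phi_2 + 1.784 phi_3 = 1.0418
Gaussian elimination:
  R2 <- R2 - (-0.2916/1.784) R1 = R2 - (-0.163453) R1:  1.736337 phi_2 - 0.409678 phi_3 = -0.770063
  R3 <- R3 - (-0.7224/1.784) R1 = R3 - (-0.404933) R1:  -0.409678 phi_2 + 1.491477 phi_3 = 0.923722
  R3 <- R3 - (-0.409678/1.736337) R2 = R3 - (-0.235944) R2:  1.394815 phi_3 = 0.74203
Back-substitution:
  phi_hat_3 = 0.74203 / 1.394815 = 0.531991
  phi_hat_2 = (-0.770063 - (-0.409678)(0.531991)) / 1.736337 = -0.317978
  phi_hat_1 = (-0.2916 - (-0.2916)(-0.317978) - (-0.7224)(0.531991)) / 1.784 = -0.000007
So phi_hat = [-0.0000, -0.3180, 0.5320].
Therefore phi_hat_1 = 0.0000.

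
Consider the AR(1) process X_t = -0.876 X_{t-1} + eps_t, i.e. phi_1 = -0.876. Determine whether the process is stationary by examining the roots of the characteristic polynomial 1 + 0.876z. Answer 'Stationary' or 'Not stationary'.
\text{Stationary}

The AR(p) characteristic polynomial is P(z) = 1 + 0.876z.
Stationarity requires all roots to lie outside the unit circle, i.e. |z| > 1 for every root.
This is linear in z: 1 + (0.876) z = 0  =>  z = -1/(0.876) = -1.141553,  |z| = 1.141553.
Moduli of all roots: 1.1416.
All moduli strictly greater than 1? Yes.
Verdict: Stationary.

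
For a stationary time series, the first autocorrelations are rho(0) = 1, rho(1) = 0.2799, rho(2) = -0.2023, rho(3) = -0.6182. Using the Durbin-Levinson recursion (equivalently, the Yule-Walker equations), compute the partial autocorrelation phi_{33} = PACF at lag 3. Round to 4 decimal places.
\phi_{33} = -0.5490

The PACF at lag k is phi_{kk}, the last component of the solution
to the Yule-Walker system G_k phi = r_k where
  (G_k)_{ij} = rho(|i - j|), (r_k)_i = rho(i), i,j = 1..k.
Equivalently, Durbin-Levinson gives phi_{kk} iteratively:
  phi_{11} = rho(1)
  phi_{kk} = [rho(k) - sum_{j=1..k-1} phi_{k-1,j} rho(k-j)]
            / [1 - sum_{j=1..k-1} phi_{k-1,j} rho(j)],
  phi_{k,j} = phi_{k-1,j} - phi_{kk} phi_{k-1,k-j},  j = 1..k-1.
Step k = 1:
  phi_11 = rho(1) = 0.2799.
Step k = 2:
  phi_22 = [rho(2) - phi_11 rho(1)] / [1 - phi_11 rho(1)] = [-0.2023 - (0.2799)(0.2799)] / [1 - (0.2799)(0.2799)]
         = -0.28064401 / 0.92165599 = -0.3045.
  Update: phi_21 = phi_11 - phi_22 phi_11 = 0.2799 - (-0.3045)(0.2799) = 0.365129.
Step k = 3:
  phi_33 = [rho(3) - phi_21 rho(2) - phi_22 rho(1)] / [1 - phi_21 rho(1) - phi_22 rho(2)]
    numerator   = -0.6182 - (0.365129)(-0.2023) - (-0.3045)(0.2799) = -0.45910483
    denominator = 1 - (0.365129)(0.2799) - (-0.3045)(-0.2023) = 0.83619996
  phi_33 = -0.45910483 / 0.83619996 = -0.549.
Therefore phi_{33} = -0.5490.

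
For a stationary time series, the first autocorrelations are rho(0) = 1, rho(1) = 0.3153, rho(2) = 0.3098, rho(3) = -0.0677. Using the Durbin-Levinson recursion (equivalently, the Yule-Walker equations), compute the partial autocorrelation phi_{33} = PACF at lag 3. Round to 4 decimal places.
\phi_{33} = -0.2539

The PACF at lag k is phi_{kk}, the last component of the solution
to the Yule-Walker system G_k phi = r_k where
  (G_k)_{ij} = rho(|i - j|), (r_k)_i = rho(i), i,j = 1..k.
Equivalently, Durbin-Levinson gives phi_{kk} iteratively:
  phi_{11} = rho(1)
  phi_{kk} = [rho(k) - sum_{j=1..k-1} phi_{k-1,j} rho(k-j)]
            / [1 - sum_{j=1..k-1} phi_{k-1,j} rho(j)],
  phi_{k,j} = phi_{k-1,j} - phi_{kk} phi_{k-1,k-j},  j = 1..k-1.
Step k = 1:
  phi_11 = rho(1) = 0.3153.
Step k = 2:
  phi_22 = [rho(2) - phi_11 rho(1)] / [1 - phi_11 rho(1)] = [0.3098 - (0.3153)(0.3153)] / [1 - (0.3153)(0.3153)]
         = 0.21038591 / 0.90058591 = 0.23361.
  Update: phi_21 = phi_11 - phi_22 phi_11 = 0.3153 - (0.23361)(0.3153) = 0.241643.
Step k = 3:
  phi_33 = [rho(3) - phi_21 rho(2) - phi_22 rho(1)] / [1 - phi_21 rho(1) - phi_22 rho(2)]
    numerator   = -0.0677 - (0.241643)(0.3098) - (0.23361)(0.3153) = -0.21621817
    denominator = 1 - (0.241643)(0.3153) - (0.23361)(0.3098) = 0.85143765
  phi_33 = -0.21621817 / 0.85143765 = -0.2539.
Therefore phi_{33} = -0.2539.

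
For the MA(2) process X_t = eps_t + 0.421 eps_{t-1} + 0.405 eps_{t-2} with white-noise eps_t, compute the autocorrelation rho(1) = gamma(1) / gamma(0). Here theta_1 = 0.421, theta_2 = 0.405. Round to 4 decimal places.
\rho(1) = 0.4410

For an MA(q) process with theta_0 = 1, the autocovariance is
  gamma(k) = sigma^2 * sum_{i=0..q-k} theta_i * theta_{i+k},
and rho(k) = gamma(k) / gamma(0). Sigma^2 cancels.
  numerator   = (1)*(0.421) + (0.421)*(0.405) = 0.591505.
  denominator = (1)^2 + (0.421)^2 + (0.405)^2 = 1.341266.
  rho(1) = 0.591505 / 1.341266 = 0.4410.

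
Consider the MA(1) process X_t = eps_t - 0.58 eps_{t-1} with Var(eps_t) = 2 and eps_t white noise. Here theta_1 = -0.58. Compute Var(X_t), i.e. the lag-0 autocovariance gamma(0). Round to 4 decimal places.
\gamma(0) = 2.6728

For an MA(q) process X_t = eps_t + sum_i theta_i eps_{t-i} with
Var(eps_t) = sigma^2, the variance is
  gamma(0) = sigma^2 * (1 + sum_i theta_i^2).
  sum_i theta_i^2 = (-0.58)^2 = 0.3364.
  gamma(0) = 2 * (1 + 0.3364) = 2 * 1.3364 = 2.6728.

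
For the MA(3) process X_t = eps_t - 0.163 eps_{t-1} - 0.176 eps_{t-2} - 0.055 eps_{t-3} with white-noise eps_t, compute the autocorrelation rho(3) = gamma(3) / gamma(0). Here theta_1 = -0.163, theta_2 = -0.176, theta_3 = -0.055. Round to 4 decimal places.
\rho(3) = -0.0519

For an MA(q) process with theta_0 = 1, the autocovariance is
  gamma(k) = sigma^2 * sum_{i=0..q-k} theta_i * theta_{i+k},
and rho(k) = gamma(k) / gamma(0). Sigma^2 cancels.
  numerator   = (1)*(-0.055) = -0.055.
  denominator = (1)^2 + (-0.163)^2 + (-0.176)^2 + (-0.055)^2 = 1.06057.
  rho(3) = -0.055 / 1.06057 = -0.0519.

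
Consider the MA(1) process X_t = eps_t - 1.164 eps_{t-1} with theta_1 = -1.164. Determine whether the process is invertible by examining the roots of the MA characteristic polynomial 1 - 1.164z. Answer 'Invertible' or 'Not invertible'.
\text{Not invertible}

The MA(q) characteristic polynomial is P(z) = 1 - 1.164z.
Invertibility requires all roots to lie outside the unit circle, i.e. |z| > 1 for every root.
This is linear in z: 1 + (-1.164) z = 0  =>  z = -1/(-1.164) = 0.859107,  |z| = 0.859107.
Moduli of all roots: 0.8591.
All moduli strictly greater than 1? No.
Verdict: Not invertible.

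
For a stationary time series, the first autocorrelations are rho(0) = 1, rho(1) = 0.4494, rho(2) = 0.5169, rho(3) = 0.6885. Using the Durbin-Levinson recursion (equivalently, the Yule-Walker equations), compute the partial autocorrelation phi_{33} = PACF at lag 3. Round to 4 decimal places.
\phi_{33} = 0.5499

The PACF at lag k is phi_{kk}, the last component of the solution
to the Yule-Walker system G_k phi = r_k where
  (G_k)_{ij} = rho(|i - j|), (r_k)_i = rho(i), i,j = 1..k.
Equivalently, Durbin-Levinson gives phi_{kk} iteratively:
  phi_{11} = rho(1)
  phi_{kk} = [rho(k) - sum_{j=1..k-1} phi_{k-1,j} rho(k-j)]
            / [1 - sum_{j=1..k-1} phi_{k-1,j} rho(j)],
  phi_{k,j} = phi_{k-1,j} - phi_{kk} phi_{k-1,k-j},  j = 1..k-1.
Step k = 1:
  phi_11 = rho(1) = 0.4494.
Step k = 2:
  phi_22 = [rho(2) - phi_11 rho(1)] / [1 - phi_11 rho(1)] = [0.5169 - (0.4494)(0.4494)] / [1 - (0.4494)(0.4494)]
         = 0.31493964 / 0.79803964 = 0.394642.
  Update: phi_21 = phi_11 - phi_22 phi_11 = 0.4494 - (0.394642)(0.4494) = 0.272048.
Step k = 3:
  phi_33 = [rho(3) - phi_21 rho(2) - phi_22 rho(1)] / [1 - phi_21 rho(1) - phi_22 rho(2)]
    numerator   = 0.6885 - (0.272048)(0.5169) - (0.394642)(0.4494) = 0.37052642
    denominator = 1 - (0.272048)(0.4494) - (0.394642)(0.5169) = 0.67375136
  phi_33 = 0.37052642 / 0.67375136 = 0.5499.
Therefore phi_{33} = 0.5499.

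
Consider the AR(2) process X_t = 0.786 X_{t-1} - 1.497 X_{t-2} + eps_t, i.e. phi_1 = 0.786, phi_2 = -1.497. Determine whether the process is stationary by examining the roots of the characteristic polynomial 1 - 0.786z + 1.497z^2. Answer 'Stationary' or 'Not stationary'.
\text{Not stationary}

The AR(p) characteristic polynomial is P(z) = 1 - 0.786z + 1.497z^2.
Stationarity requires all roots to lie outside the unit circle, i.e. |z| > 1 for every root.
Set 1 + (-0.786) z + (1.497) z^2 = 0, i.e. a z^2 + b z + c = 0 with a = 1.497, b = -0.786, c = 1.
Discriminant D = b^2 - 4ac = (-0.786)^2 - 4*(1.497)*1 = 0.617796 - (5.988) = -5.370204.
D < 0, so the roots are the complex-conjugate pair z = (-b +/- i sqrt(-D)) / (2a) = 0.2625 +/- 0.774i.
For a conjugate pair |z|^2 = z * conj(z) = (product of roots) = c/a = 1/(1.497) = 0.668003, so |z| = sqrt(0.668003) = 0.8173 for both roots.
Moduli of all roots: 0.8173, 0.8173.
All moduli strictly greater than 1? No.
Verdict: Not stationary.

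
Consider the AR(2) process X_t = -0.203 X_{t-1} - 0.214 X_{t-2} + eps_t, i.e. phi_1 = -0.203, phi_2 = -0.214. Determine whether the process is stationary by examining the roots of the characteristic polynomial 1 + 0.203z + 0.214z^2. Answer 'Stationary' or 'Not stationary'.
\text{Stationary}

The AR(p) characteristic polynomial is P(z) = 1 + 0.203z + 0.214z^2.
Stationarity requires all roots to lie outside the unit circle, i.e. |z| > 1 for every root.
Set 1 + (0.203) z + (0.214) z^2 = 0, i.e. a z^2 + b z + c = 0 with a = 0.214, b = 0.203, c = 1.
Discriminant D = b^2 - 4ac = (0.203)^2 - 4*(0.214)*1 = 0.041209 - (0.856) = -0.814791.
D < 0, so the roots are the complex-conjugate pair z = (-b +/- i sqrt(-D)) / (2a) = -0.4743 +/- 2.109i.
For a conjugate pair |z|^2 = z * conj(z) = (product of roots) = c/a = 1/(0.214) = 4.672897, so |z| = sqrt(4.672897) = 2.1617 for both roots.
Moduli of all roots: 2.1617, 2.1617.
All moduli strictly greater than 1? Yes.
Verdict: Stationary.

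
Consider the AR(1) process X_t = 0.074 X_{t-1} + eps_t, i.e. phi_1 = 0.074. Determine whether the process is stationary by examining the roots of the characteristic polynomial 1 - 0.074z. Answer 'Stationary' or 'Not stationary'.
\text{Stationary}

The AR(p) characteristic polynomial is P(z) = 1 - 0.074z.
Stationarity requires all roots to lie outside the unit circle, i.e. |z| > 1 for every root.
This is linear in z: 1 + (-0.074) z = 0  =>  z = -1/(-0.074) = 13.513514,  |z| = 13.513514.
Moduli of all roots: 13.5135.
All moduli strictly greater than 1? Yes.
Verdict: Stationary.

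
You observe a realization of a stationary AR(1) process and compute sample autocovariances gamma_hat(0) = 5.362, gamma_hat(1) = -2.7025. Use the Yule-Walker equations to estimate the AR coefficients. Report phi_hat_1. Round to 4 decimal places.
\hat\phi_{1} = -0.5040

The Yule-Walker equations for an AR(p) process read, in matrix form,
  Gamma_p phi = r_p,   with   (Gamma_p)_{ij} = gamma(|i - j|),
                       (r_p)_i = gamma(i),   i,j = 1..p.
Substitute the sample gammas (Toeplitz matrix and right-hand side of size 1):
  Gamma_p = [[5.362]]
  r_p     = [-2.7025]
With p = 1 this is the single equation gamma(0) phi_1 = gamma(1):
  phi_hat_1 = gamma(1) / gamma(0) = -2.7025 / 5.362 = -0.5040.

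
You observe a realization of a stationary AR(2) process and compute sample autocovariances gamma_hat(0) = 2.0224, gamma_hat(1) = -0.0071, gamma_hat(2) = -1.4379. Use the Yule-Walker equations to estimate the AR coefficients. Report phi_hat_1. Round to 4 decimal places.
\hat\phi_{1} = -0.0060

The Yule-Walker equations for an AR(p) process read, in matrix form,
  Gamma_p phi = r_p,   with   (Gamma_p)_{ij} = gamma(|i - j|),
                       (r_p)_i = gamma(i),   i,j = 1..p.
Substitute the sample gammas (Toeplitz matrix and right-hand side of size 2):
  Gamma_p = [[2.0224, -0.0071], [-0.0071, 2.0224]]
  r_p     = [-0.0071, -1.4379]
Written out:
  2.0224 phi_1 - 0.0071 phi_2 = -0.0071
  -0.0071 phi_1 + 2.0224 phi_2 = -1.4379
Solve by Cramer's rule:
  det = gamma(0)^2 - gamma(1)^2 = (2.0224)^2 - (-0.0071)^2 = 4.09010176 - 0.00005041 = 4.09005135
  phi_hat_1 = [gamma(1) gamma(0) - gamma(1) gamma(2)] / det = [(-0.0071)(2.0224) - (-0.0071)(-1.4379)] / 4.09005135 = -0.02456813 / 4.09005135 = -0.006
  phi_hat_2 = [gamma(0) gamma(2) - gamma(1)^2] / det = [(2.0224)(-1.4379) - (-0.0071)^2] / 4.09005135 = -2.90805937 / 4.09005135 = -0.711
So phi_hat = [-0.0060, -0.7110].
Therefore phi_hat_1 = -0.0060.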